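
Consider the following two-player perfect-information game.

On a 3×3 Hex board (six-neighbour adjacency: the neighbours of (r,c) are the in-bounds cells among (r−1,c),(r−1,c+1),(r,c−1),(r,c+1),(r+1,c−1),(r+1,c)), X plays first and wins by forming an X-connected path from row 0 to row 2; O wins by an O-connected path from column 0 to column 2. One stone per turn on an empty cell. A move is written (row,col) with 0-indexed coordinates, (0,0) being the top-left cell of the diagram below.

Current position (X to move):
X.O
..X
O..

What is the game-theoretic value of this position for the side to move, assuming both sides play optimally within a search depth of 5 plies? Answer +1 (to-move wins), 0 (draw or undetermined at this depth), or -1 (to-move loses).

value(X.O/..X/O.., X) = +1

p1 X@[X.O/..X/O..]: (0,1)[XXO/..X/O..]-1 (1,0)[X.O/X.X/O..]-1 (1,1)[X.O/.XX/O..]+1* (2,1)[X.O/..X/OX.]-1 (2,2)[X.O/..X/O.X]-1
p2 O@[X.O/.XX/O..]: (0,1)[XOO/.XX/O..]-1* (1,0)[X.O/OXX/O..]-1 (2,1)[X.O/.XX/OO.]-1 (2,2)[X.O/.XX/O.O]-1
p3 X@[XOO/.XX/O..]: (1,0)[XOO/XXX/O..]+1* (2,1)[XOO/.XX/OX.]-1 (2,2)[XOO/.XX/O.X]-1
p4 O@[XOO/XXX/O..]: (2,1)[XOO/XXX/OO.]-1* (2,2)[XOO/XXX/O.O]-1
p5 X@[XOO/XXX/OO.]: (2,2)[XOO/XXX/OOX]+1*
p6 O@[XOO/XXX/OOX] terminal -1; root [X.O/..X/O..] d5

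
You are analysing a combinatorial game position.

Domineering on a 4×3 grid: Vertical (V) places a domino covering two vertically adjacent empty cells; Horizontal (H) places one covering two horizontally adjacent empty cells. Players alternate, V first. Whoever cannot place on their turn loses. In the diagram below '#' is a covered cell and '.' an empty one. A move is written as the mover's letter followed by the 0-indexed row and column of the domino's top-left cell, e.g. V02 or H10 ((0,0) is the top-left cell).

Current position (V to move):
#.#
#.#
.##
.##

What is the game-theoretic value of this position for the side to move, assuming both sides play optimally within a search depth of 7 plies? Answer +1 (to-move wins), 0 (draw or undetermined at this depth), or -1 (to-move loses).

ply 1, V at #.#/#.#/.##/.## | V01=+1→###/###/.##/.##*; V20=+1→#.#/#.#/###/###
ply 2: ###/###/.##/.## is terminal -1 (H); from #.#/#.#/.##/.## depth 7

value(#.#/#.#/.##/.##, V) = +1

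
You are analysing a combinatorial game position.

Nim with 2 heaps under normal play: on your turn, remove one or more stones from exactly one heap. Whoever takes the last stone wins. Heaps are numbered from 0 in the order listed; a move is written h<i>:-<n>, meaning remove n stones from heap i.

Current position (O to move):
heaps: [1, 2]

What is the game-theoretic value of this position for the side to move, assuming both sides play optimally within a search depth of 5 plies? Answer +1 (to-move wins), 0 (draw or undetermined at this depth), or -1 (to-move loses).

p1 O@[(1,2)]: h0:-1[(0,2)]-1 h1:-1[(1,1)]+1* h1:-2[(1,0)]-1
p2 X@[(1,1)]: h0:-1[(0,1)]-1* h1:-1[(1,0)]-1
p3 O@[(0,1)]: h1:-1[(0,0)]+1*
p4 X@[(0,0)] terminal -1; root [(1,2)] d5

value((1,2), O) = +1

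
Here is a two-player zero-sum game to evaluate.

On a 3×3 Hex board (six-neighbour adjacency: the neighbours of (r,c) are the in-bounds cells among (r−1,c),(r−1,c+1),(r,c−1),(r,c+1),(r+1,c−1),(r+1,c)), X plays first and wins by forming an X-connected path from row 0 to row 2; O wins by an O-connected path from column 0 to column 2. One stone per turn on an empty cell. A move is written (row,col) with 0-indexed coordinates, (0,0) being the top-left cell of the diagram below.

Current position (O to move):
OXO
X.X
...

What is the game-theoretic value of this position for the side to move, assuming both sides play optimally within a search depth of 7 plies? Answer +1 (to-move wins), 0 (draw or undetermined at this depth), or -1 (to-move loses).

value(OXO/X.X/..., O) = -1

ply 1, O at OXO/X.X/... | (1,1)=-1→OXO/XOX/...*; (2,0)=-1→OXO/X.X/O..; (2,1)=-1→OXO/X.X/.O.; (2,2)=-1→OXO/X.X/..O
ply 2, X at OXO/XOX/... | (2,0)=+1→OXO/XOX/X..*; (2,1)=-1→OXO/XOX/.X.; (2,2)=-1→OXO/XOX/..X
ply 3: OXO/XOX/X.. is terminal -1 (O); from OXO/X.X/... depth 7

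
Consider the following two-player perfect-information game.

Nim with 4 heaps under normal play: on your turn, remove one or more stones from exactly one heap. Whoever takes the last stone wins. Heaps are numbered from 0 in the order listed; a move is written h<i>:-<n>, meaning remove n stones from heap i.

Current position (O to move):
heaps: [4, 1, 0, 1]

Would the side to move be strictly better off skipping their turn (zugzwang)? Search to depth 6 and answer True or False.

zugzwang((4,1,0,1), O) = False

ply 1, O at (4,1,0,1) | h0:-1=-1→(3,1,0,1); h0:-2=-1→(2,1,0,1); h0:-3=-1→(1,1,0,1); h0:-4=+1→(0,1,0,1)*; h1:-1=-1→(4,0,0,1); h3:-1=-1→(4,1,0,0)
ply 2, X at (0,1,0,1) | h1:-1=-1→(0,0,0,1)*; h3:-1=-1→(0,1,0,0)
ply 3, O at (0,0,0,1) | h3:-1=+1→(0,0,0,0)*
ply 4: (0,0,0,0) is terminal -1 (X); from (4,1,0,1) depth 6
if O skipped the turn, X would face:
~ ply 1, X at (4,1,0,1) | h0:-1=-1→(3,1,0,1); h0:-2=-1→(2,1,0,1); h0:-3=-1→(1,1,0,1); h0:-4=+1→(0,1,0,1)*; h1:-1=-1→(4,0,0,1); h3:-1=-1→(4,1,0,0)
~ ply 2, O at (0,1,0,1) | h1:-1=-1→(0,0,0,1)*; h3:-1=-1→(0,1,0,0)
~ ply 3, X at (0,0,0,1) | h3:-1=+1→(0,0,0,0)*
~ ply 4: (0,0,0,0) is terminal -1 (O); from (4,1,0,1) depth 6
compare (O): move=+1 vs pass=-1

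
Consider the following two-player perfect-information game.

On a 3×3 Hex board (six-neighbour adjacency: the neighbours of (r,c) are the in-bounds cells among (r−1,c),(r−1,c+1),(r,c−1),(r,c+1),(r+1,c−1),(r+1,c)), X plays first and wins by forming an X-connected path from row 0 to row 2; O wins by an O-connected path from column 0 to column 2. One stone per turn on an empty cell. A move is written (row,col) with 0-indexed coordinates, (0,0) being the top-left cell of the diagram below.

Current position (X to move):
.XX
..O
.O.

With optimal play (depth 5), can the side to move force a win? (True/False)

ply 1, X at .XX/..O/.O. | (0,0)=-1→XXX/..O/.O.; (1,0)=-1→.XX/X.O/.O.; (1,1)=-1→.XX/.XO/.O.; (2,0)=+1→.XX/..O/XO.*; (2,2)=-1→.XX/..O/.OX
ply 2, O at .XX/..O/XO. | (0,0)=-1→OXX/..O/XO.*; (1,0)=-1→.XX/O.O/XO.; (1,1)=-1→.XX/.OO/XO.; (2,2)=-1→.XX/..O/XOO
ply 3, X at OXX/..O/XO. | (1,0)=+1→OXX/X.O/XO.*; (1,1)=+1→OXX/.XO/XO.; (2,2)=+1→OXX/..O/XOX
ply 4: OXX/X.O/XO. is terminal -1 (O); from .XX/..O/.O. depth 5

X winning at [.XX/..O/.O.]: True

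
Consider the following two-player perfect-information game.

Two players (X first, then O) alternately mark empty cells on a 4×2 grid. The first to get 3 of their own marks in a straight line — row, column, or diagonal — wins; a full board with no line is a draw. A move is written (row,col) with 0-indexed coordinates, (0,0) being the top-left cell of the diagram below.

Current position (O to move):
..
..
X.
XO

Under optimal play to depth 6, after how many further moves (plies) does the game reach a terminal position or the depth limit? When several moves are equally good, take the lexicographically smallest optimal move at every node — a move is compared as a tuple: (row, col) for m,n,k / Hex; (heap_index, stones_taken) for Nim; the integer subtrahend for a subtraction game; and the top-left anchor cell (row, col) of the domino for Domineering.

PV length from [../../X./XO]: 5 plies

ply 1, O at ../../X./XO | (0,0)=-1→O./../X./XO; (0,1)=-1→.O/../X./XO; (1,0)=+0→../O./X./XO*; (1,1)=-1→../.O/X./XO; (2,1)=-1→../../XO/XO
ply 2, X at ../O./X./XO | (0,0)=+0→X./O./X./XO*; (0,1)=+0→.X/O./X./XO; (1,1)=+0→../OX/X./XO; (2,1)=+0→../O./XX/XO
ply 3, O at X./O./X./XO | (0,1)=+0→XO/O./X./XO*; (1,1)=+0→X./OO/X./XO; (2,1)=+0→X./O./XO/XO
ply 4, X at XO/O./X./XO | (1,1)=+0→XO/OX/X./XO*; (2,1)=+0→XO/O./XX/XO
ply 5, O at XO/OX/X./XO | (2,1)=+0→XO/OX/XO/XO*
ply 6: XO/OX/XO/XO is terminal +0 (X); from ../../X./XO depth 6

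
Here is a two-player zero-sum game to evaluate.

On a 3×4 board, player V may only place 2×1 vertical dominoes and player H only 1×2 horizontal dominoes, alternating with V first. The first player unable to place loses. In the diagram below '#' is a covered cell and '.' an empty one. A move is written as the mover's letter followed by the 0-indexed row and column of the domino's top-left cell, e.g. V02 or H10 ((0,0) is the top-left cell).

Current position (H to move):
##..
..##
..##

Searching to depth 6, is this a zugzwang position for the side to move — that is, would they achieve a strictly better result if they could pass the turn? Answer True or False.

zugzwang(##../..##/..##, H) = False

p1 H@[##../..##/..##]: H02[####/..##/..##]-1 H10[##../####/..##]+1* H20[##../..##/####]+1
p2 V@[##../####/..##] terminal -1; root [##../..##/..##] d6
if H skipped the turn, V would face:
~ p1 V@[##../..##/..##]: V10[##../#.##/#.##]+1* V11[##../.###/.###]+1
~ p2 H@[##../#.##/#.##]: H02[####/#.##/#.##]-1*
~ p3 V@[####/#.##/#.##]: V11[####/####/####]+1*
~ p4 H@[####/####/####] terminal -1; root [##../..##/..##] d6
compare (H): move=+1 vs pass=-1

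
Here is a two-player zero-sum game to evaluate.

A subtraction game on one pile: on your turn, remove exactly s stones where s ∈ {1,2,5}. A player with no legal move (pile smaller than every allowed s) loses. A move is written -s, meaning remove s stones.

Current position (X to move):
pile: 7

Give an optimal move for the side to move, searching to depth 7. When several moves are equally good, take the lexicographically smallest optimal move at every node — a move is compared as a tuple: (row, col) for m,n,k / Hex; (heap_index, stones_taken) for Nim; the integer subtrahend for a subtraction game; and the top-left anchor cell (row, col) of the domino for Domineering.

X's best at [7]: -1

[7] X move#1: -1:+1/6*, -2:-1/5, -5:-1/2
[6] O move#2: -1:-1/5*, -2:-1/4, -5:-1/1
[5] X move#3: -1:-1/4, -2:+1/3*, -5:+1/0
[3] O move#4: -1:-1/2*, -2:-1/1
[2] X move#5: -1:-1/1, -2:+1/0*
[0] end (terminal -1, O#6); searched 7 to 7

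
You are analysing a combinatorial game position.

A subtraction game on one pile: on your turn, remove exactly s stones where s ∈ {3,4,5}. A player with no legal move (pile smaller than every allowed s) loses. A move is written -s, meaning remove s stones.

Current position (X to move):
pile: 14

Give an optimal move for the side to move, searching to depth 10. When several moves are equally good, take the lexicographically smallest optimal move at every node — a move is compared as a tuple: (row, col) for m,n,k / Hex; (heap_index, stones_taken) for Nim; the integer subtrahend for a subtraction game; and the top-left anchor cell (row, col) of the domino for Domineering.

X's best at [14]: -4

p1 X@[14]: -3[11]-1 -4[10]+1* -5[9]+1
p2 O@[10]: -3[7]-1* -4[6]-1 -5[5]-1
p3 X@[7]: -3[4]-1 -4[3]-1 -5[2]+1*
p4 O@[2] terminal -1; root [14] d10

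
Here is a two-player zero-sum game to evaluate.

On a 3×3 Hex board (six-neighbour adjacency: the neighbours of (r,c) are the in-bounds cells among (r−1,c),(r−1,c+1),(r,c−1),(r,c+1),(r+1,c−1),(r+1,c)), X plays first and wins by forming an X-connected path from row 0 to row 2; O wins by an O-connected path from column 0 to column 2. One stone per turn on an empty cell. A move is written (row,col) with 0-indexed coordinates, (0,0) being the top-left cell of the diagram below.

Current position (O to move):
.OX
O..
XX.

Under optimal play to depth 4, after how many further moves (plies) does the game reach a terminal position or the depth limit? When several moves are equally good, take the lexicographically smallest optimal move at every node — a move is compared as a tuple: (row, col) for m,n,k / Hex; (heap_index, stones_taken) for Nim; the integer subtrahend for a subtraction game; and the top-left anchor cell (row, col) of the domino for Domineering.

p1 O@[.OX/O../XX.]: (0,0)[OOX/O../XX.]-1* (1,1)[.OX/OO./XX.]-1 (1,2)[.OX/O.O/XX.]-1 (2,2)[.OX/O../XXO]-1
p2 X@[OOX/O../XX.]: (1,1)[OOX/OX./XX.]+1* (1,2)[OOX/O.X/XX.]+1 (2,2)[OOX/O../XXX]+1
p3 O@[OOX/OX./XX.] terminal -1; root [.OX/O../XX.] d4

PV length from [.OX/O../XX.]: 2 plies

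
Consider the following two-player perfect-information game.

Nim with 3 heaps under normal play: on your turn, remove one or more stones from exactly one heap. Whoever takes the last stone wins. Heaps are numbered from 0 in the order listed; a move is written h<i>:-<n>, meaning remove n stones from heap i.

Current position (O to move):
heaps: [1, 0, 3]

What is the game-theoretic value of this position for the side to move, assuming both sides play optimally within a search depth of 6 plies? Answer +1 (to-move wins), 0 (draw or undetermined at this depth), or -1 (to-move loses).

ply 1, O at (1,0,3) | h0:-1=-1→(0,0,3); h2:-1=-1→(1,0,2); h2:-2=+1→(1,0,1)*; h2:-3=-1→(1,0,0)
ply 2, X at (1,0,1) | h0:-1=-1→(0,0,1)*; h2:-1=-1→(1,0,0)
ply 3, O at (0,0,1) | h2:-1=+1→(0,0,0)*
ply 4: (0,0,0) is terminal -1 (X); from (1,0,3) depth 6

value((1,0,3), O) = +1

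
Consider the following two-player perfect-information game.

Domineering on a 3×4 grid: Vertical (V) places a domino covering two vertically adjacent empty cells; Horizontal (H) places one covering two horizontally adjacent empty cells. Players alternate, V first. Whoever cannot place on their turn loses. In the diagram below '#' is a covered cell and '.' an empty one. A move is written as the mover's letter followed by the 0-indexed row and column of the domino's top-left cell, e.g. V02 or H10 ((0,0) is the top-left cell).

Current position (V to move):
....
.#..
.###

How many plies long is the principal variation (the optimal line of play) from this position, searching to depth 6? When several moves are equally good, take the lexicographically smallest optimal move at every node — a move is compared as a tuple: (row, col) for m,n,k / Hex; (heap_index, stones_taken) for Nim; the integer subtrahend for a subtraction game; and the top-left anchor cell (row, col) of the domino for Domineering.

PV length from [..../.#../.###]: 3 plies

p1 V@[..../.#../.###]: V00[#.../##../.###]-1 V02[..#./.##./.###]+1* V03[...#/.#.#/.###]+1 V10[..../##../####]-1
p2 H@[..#./.##./.###]: H00[###./.##./.###]-1*
p3 V@[###./.##./.###]: V03[####/.###/.###]+1* V10[###./###./####]+1
p4 H@[####/.###/.###] terminal -1; root [..../.#../.###] d6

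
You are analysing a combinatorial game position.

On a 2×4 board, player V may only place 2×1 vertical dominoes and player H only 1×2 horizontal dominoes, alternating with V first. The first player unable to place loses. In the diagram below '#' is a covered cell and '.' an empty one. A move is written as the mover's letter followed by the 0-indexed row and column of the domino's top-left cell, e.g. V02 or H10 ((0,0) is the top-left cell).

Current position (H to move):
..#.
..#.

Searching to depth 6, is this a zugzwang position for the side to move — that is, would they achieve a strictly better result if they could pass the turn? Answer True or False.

[..#./..#.] H move#1: H00:+1/###./..#.*, H10:+1/..#./###.
[###./..#.] V move#2: V03:-1/####/..##*
[####/..##] H move#3: H10:+1/####/####*
[####/####] end (terminal -1, V#4); searched ..#./..#. to 6
pass branch (V moves first from the same position):
  | [..#./..#.] V move#1: V00:+1/#.#./#.#.*, V01:+1/.##./.##., V03:-1/..##/..##
  | [#.#./#.#.] end (terminal -1, H#2); searched ..#./..#. to 6
H moving scores +1; H passing scores -1

zugzwang(..#./..#., H) = False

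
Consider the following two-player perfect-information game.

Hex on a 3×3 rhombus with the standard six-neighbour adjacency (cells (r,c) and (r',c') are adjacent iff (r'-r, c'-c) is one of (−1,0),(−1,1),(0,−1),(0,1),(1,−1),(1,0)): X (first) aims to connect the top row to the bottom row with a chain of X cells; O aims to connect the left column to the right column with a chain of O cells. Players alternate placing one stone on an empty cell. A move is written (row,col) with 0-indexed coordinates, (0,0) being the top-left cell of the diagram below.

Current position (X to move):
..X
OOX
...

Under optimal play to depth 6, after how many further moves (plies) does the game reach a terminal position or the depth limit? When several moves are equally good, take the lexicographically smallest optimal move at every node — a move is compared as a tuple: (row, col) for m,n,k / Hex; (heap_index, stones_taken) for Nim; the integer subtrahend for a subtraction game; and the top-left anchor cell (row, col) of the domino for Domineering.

PV length from [..X/OOX/...]: 5 plies

[..X/OOX/...] X move#1: (0,0):+1/X.X/OOX/...*, (0,1):+1/.XX/OOX/..., (2,0):+1/..X/OOX/X.., (2,1):+1/..X/OOX/.X., (2,2):+1/..X/OOX/..X
[X.X/OOX/...] O move#2: (0,1):-1/XOX/OOX/...*, (2,0):-1/X.X/OOX/O.., (2,1):-1/X.X/OOX/.O., (2,2):-1/X.X/OOX/..O
[XOX/OOX/...] X move#3: (2,0):+1/XOX/OOX/X..*, (2,1):+1/XOX/OOX/.X., (2,2):+1/XOX/OOX/..X
[XOX/OOX/X..] O move#4: (2,1):-1/XOX/OOX/XO.*, (2,2):-1/XOX/OOX/X.O
[XOX/OOX/XO.] X move#5: (2,2):+1/XOX/OOX/XOX*
[XOX/OOX/XOX] end (terminal -1, O#6); searched ..X/OOX/... to 6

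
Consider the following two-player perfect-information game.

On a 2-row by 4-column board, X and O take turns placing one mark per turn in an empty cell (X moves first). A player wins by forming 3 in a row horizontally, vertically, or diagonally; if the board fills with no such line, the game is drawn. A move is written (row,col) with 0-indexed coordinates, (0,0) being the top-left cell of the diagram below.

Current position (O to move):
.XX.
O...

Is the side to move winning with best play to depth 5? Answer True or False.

O winning at [.XX./O...]: False

[.XX./O...] O move#1: (0,0):-1/OXX./O...*, (0,3):-1/.XXO/O..., (1,1):-1/.XX./OO.., (1,2):-1/.XX./O.O., (1,3):-1/.XX./O..O
[OXX./O...] X move#2: (0,3):+1/OXXX/O...*, (1,1):+0/OXX./OX.., (1,2):+0/OXX./O.X., (1,3):+0/OXX./O..X
[OXXX/O...] end (terminal -1, O#3); searched .XX./O... to 5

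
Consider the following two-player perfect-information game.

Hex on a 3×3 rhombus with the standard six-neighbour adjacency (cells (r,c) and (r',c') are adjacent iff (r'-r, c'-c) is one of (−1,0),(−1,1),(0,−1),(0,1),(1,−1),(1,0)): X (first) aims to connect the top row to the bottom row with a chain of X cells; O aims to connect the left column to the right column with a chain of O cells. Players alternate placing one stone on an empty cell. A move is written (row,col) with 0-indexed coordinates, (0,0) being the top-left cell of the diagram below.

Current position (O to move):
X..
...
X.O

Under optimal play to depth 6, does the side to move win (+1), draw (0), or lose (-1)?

value(X../.../X.O, O) = -1

p1 O@[X../.../X.O]: (0,1)[XO./.../X.O]-1* (0,2)[X.O/.../X.O]-1 (1,0)[X../O../X.O]-1 (1,1)[X../.O./X.O]-1 (1,2)[X../..O/X.O]-1 (2,1)[X../.../XOO]-1
p2 X@[XO./.../X.O]: (0,2)[XOX/.../X.O]+1* (1,0)[XO./X../X.O]+1 (1,1)[XO./.X./X.O]+1 (1,2)[XO./..X/X.O]+1 (2,1)[XO./.../XXO]+1
p3 O@[XOX/.../X.O]: (1,0)[XOX/O../X.O]-1* (1,1)[XOX/.O./X.O]-1 (1,2)[XOX/..O/X.O]-1 (2,1)[XOX/.../XOO]-1
p4 X@[XOX/O../X.O]: (1,1)[XOX/OX./X.O]+1* (1,2)[XOX/O.X/X.O]+1 (2,1)[XOX/O../XXO]+1
p5 O@[XOX/OX./X.O] terminal -1; root [X../.../X.O] d6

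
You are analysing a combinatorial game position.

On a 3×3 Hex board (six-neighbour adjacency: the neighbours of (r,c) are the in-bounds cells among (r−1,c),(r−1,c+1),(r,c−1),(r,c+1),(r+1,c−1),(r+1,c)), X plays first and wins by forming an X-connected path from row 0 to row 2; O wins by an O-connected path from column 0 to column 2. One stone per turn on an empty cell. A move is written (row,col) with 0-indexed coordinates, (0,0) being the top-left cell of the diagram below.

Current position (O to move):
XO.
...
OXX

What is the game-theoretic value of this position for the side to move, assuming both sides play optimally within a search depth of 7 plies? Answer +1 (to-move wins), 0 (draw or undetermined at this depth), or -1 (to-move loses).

value(XO./.../OXX, O) = +1

ply 1, O at XO./.../OXX | (0,2)=+1→XOO/.../OXX*; (1,0)=-1→XO./O../OXX; (1,1)=+1→XO./.O./OXX; (1,2)=-1→XO./..O/OXX
ply 2, X at XOO/.../OXX | (1,0)=-1→XOO/X../OXX*; (1,1)=-1→XOO/.X./OXX; (1,2)=-1→XOO/..X/OXX
ply 3, O at XOO/X../OXX | (1,1)=+1→XOO/XO./OXX*; (1,2)=-1→XOO/X.O/OXX
ply 4: XOO/XO./OXX is terminal -1 (X); from XO./.../OXX depth 7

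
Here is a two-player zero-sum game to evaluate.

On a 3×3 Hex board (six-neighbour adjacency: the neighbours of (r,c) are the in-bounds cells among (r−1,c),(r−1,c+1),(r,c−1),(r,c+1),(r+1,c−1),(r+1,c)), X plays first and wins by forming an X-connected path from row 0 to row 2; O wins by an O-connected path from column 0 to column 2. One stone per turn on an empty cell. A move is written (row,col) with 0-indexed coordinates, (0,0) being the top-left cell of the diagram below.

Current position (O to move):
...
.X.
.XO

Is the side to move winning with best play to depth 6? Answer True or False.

p1 O@[.../.X./.XO]: (0,0)[O../.X./.XO]-1* (0,1)[.O./.X./.XO]-1 (0,2)[..O/.X./.XO]-1 (1,0)[.../OX./.XO]-1 (1,2)[.../.XO/.XO]-1 (2,0)[.../.X./OXO]-1
p2 X@[O../.X./.XO]: (0,1)[OX./.X./.XO]+1* (0,2)[O.X/.X./.XO]+1 (1,0)[O../XX./.XO]+1 (1,2)[O../.XX/.XO]+1 (2,0)[O../.X./XXO]+1
p3 O@[OX./.X./.XO] terminal -1; root [.../.X./.XO] d6

O winning at [.../.X./.XO]: False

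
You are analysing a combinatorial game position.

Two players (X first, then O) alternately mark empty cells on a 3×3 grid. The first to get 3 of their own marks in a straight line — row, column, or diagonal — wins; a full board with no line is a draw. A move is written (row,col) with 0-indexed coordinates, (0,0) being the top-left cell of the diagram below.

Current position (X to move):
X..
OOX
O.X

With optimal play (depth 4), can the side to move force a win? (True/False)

X winning at [X../OOX/O.X]: True

ply 1, X at X../OOX/O.X | (0,1)=-1→XX./OOX/O.X; (0,2)=+1→X.X/OOX/O.X*; (2,1)=-1→X../OOX/OXX
ply 2: X.X/OOX/O.X is terminal -1 (O); from X../OOX/O.X depth 4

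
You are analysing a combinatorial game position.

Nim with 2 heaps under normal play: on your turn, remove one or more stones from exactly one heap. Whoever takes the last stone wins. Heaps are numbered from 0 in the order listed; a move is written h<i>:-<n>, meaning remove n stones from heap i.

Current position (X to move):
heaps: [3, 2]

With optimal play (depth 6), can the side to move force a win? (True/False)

X winning at [(3,2)]: True

p1 X@[(3,2)]: h0:-1[(2,2)]+1* h0:-2[(1,2)]-1 h0:-3[(0,2)]-1 h1:-1[(3,1)]-1 h1:-2[(3,0)]-1
p2 O@[(2,2)]: h0:-1[(1,2)]-1* h0:-2[(0,2)]-1 h1:-1[(2,1)]-1 h1:-2[(2,0)]-1
p3 X@[(1,2)]: h0:-1[(0,2)]-1 h1:-1[(1,1)]+1* h1:-2[(1,0)]-1
p4 O@[(1,1)]: h0:-1[(0,1)]-1* h1:-1[(1,0)]-1
p5 X@[(0,1)]: h1:-1[(0,0)]+1*
p6 O@[(0,0)] terminal -1; root [(3,2)] d6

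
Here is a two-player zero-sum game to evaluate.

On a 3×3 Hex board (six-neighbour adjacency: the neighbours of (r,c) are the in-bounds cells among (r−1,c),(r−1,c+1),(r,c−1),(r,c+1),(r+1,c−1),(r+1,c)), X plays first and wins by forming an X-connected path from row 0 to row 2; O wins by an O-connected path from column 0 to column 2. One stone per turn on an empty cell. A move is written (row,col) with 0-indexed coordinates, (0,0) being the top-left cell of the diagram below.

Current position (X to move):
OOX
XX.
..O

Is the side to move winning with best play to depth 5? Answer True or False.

p1 X@[OOX/XX./..O]: (1,2)[OOX/XXX/..O]+1* (2,0)[OOX/XX./X.O]+1 (2,1)[OOX/XX./.XO]+1
p2 O@[OOX/XXX/..O]: (2,0)[OOX/XXX/O.O]-1* (2,1)[OOX/XXX/.OO]-1
p3 X@[OOX/XXX/O.O]: (2,1)[OOX/XXX/OXO]+1*
p4 O@[OOX/XXX/OXO] terminal -1; root [OOX/XX./..O] d5

X winning at [OOX/XX./..O]: True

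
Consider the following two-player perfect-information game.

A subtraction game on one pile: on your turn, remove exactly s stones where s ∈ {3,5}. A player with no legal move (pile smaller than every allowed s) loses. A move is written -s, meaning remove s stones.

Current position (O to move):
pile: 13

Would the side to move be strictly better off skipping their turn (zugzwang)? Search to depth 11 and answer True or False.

p1 O@[13]: -3[10]+1* -5[8]+1
p2 X@[10]: -3[7]-1* -5[5]-1
p3 O@[7]: -3[4]-1 -5[2]+1*
p4 X@[2] terminal -1; root [13] d11
pass branch (X moves first from the same position):
  | p1 X@[13]: -3[10]+1* -5[8]+1
  | p2 O@[10]: -3[7]-1* -5[5]-1
  | p3 X@[7]: -3[4]-1 -5[2]+1*
  | p4 O@[2] terminal -1; root [13] d11
O moving scores +1; O passing scores -1

zugzwang(13, O) = False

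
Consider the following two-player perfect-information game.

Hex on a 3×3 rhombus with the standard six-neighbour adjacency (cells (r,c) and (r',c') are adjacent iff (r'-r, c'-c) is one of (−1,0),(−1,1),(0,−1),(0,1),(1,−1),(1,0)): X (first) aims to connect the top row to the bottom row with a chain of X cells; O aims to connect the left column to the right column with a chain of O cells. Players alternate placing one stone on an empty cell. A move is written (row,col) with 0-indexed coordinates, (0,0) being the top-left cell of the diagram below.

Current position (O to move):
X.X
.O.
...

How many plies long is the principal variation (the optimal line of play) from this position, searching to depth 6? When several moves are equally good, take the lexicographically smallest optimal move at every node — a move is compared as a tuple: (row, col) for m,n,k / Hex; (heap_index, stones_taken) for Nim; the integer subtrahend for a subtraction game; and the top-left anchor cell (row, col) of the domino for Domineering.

PV length from [X.X/.O./...]: 3 plies

[X.X/.O./...] O move#1: (0,1):-1/XOX/.O./..., (1,0):-1/X.X/OO./..., (1,2):+1/X.X/.OO/...*, (2,0):-1/X.X/.O./O.., (2,1):+1/X.X/.O./.O., (2,2):+1/X.X/.O./..O
[X.X/.OO/...] X move#2: (0,1):-1/XXX/.OO/...*, (1,0):-1/X.X/XOO/..., (2,0):-1/X.X/.OO/X.., (2,1):-1/X.X/.OO/.X., (2,2):-1/X.X/.OO/..X
[XXX/.OO/...] O move#3: (1,0):+1/XXX/OOO/...*, (2,0):+1/XXX/.OO/O.., (2,1):+1/XXX/.OO/.O., (2,2):+1/XXX/.OO/..O
[XXX/OOO/...] end (terminal -1, X#4); searched X.X/.O./... to 6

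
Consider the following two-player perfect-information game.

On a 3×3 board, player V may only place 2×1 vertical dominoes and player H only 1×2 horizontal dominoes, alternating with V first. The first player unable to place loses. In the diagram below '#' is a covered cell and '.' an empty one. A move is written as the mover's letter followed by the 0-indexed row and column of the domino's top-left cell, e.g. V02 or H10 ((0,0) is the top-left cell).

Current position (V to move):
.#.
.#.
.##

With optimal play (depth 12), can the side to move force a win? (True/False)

p1 V@[.#./.#./.##]: V00[##./##./.##]+1* V02[.##/.##/.##]+1 V10[.#./##./###]+1
p2 H@[##./##./.##] terminal -1; root [.#./.#./.##] d12

V winning at [.#./.#./.##]: True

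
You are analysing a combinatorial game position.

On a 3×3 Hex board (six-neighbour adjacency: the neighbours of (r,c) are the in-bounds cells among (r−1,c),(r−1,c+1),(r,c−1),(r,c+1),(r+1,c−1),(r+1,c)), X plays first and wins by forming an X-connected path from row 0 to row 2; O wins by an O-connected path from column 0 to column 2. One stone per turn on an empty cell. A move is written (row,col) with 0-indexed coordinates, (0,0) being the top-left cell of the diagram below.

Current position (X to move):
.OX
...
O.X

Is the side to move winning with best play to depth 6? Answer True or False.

X winning at [.OX/.../O.X]: True

p1 X@[.OX/.../O.X]: (0,0)[XOX/.../O.X]-1 (1,0)[.OX/X../O.X]-1 (1,1)[.OX/.X./O.X]+1* (1,2)[.OX/..X/O.X]+1 (2,1)[.OX/.../OXX]+1
p2 O@[.OX/.X./O.X]: (0,0)[OOX/.X./O.X]-1* (1,0)[.OX/OX./O.X]-1 (1,2)[.OX/.XO/O.X]-1 (2,1)[.OX/.X./OOX]-1
p3 X@[OOX/.X./O.X]: (1,0)[OOX/XX./O.X]+1* (1,2)[OOX/.XX/O.X]+1 (2,1)[OOX/.X./OXX]+1
p4 O@[OOX/XX./O.X]: (1,2)[OOX/XXO/O.X]-1* (2,1)[OOX/XX./OOX]-1
p5 X@[OOX/XXO/O.X]: (2,1)[OOX/XXO/OXX]+1*
p6 O@[OOX/XXO/OXX] terminal -1; root [.OX/.../O.X] d6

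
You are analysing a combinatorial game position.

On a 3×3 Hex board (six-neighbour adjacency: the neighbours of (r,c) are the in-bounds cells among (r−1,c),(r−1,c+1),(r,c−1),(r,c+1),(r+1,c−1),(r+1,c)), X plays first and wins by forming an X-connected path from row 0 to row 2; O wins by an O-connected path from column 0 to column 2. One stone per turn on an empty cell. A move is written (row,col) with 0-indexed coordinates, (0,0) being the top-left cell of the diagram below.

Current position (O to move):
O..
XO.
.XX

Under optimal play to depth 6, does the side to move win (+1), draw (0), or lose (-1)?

value(O../XO./.XX, O) = +1

[O../XO./.XX] O move#1: (0,1):+1/OO./XO./.XX*, (0,2):+1/O.O/XO./.XX, (1,2):+1/O../XOO/.XX, (2,0):+1/O../XO./OXX
[OO./XO./.XX] X move#2: (0,2):-1/OOX/XO./.XX*, (1,2):-1/OO./XOX/.XX, (2,0):-1/OO./XO./XXX
[OOX/XO./.XX] O move#3: (1,2):+1/OOX/XOO/.XX*, (2,0):-1/OOX/XO./OXX
[OOX/XOO/.XX] end (terminal -1, X#4); searched O../XO./.XX to 6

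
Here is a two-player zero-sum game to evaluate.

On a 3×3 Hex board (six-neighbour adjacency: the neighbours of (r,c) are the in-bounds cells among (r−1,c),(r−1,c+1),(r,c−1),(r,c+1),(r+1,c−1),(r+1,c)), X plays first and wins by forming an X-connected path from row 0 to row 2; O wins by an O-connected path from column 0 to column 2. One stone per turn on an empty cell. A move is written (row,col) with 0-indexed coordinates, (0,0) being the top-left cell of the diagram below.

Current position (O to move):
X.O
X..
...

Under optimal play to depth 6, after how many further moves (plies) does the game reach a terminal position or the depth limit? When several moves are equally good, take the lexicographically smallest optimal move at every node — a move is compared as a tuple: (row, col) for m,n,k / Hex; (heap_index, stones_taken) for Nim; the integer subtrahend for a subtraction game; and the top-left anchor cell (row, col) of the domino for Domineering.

[X.O/X../...] O move#1: (0,1):-1/XOO/X../..., (1,1):-1/X.O/XO./..., (1,2):-1/X.O/X.O/..., (2,0):+1/X.O/X../O..*, (2,1):-1/X.O/X../.O., (2,2):-1/X.O/X../..O
[X.O/X../O..] X move#2: (0,1):-1/XXO/X../O..*, (1,1):-1/X.O/XX./O.., (1,2):-1/X.O/X.X/O.., (2,1):-1/X.O/X../OX., (2,2):-1/X.O/X../O.X
[XXO/X../O..] O move#3: (1,1):+1/XXO/XO./O..*, (1,2):+1/XXO/X.O/O.., (2,1):+1/XXO/X../OO., (2,2):+1/XXO/X../O.O
[XXO/XO./O..] end (terminal -1, X#4); searched X.O/X../... to 6

PV length from [X.O/X../...]: 3 plies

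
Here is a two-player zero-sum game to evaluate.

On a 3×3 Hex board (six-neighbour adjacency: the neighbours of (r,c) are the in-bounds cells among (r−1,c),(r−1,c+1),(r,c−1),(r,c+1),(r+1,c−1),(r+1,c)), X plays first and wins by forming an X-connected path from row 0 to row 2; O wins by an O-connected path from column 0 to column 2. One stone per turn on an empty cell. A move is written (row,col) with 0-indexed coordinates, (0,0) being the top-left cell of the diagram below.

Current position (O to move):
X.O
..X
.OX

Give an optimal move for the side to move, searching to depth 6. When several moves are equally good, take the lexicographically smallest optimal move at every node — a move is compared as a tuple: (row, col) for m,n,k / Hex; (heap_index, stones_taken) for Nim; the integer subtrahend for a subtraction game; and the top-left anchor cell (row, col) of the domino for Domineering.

O's best at [X.O/..X/.OX]: (1,0)

[X.O/..X/.OX] O move#1: (0,1):-1/XOO/..X/.OX, (1,0):+1/X.O/O.X/.OX*, (1,1):+1/X.O/.OX/.OX, (2,0):-1/X.O/..X/OOX
[X.O/O.X/.OX] X move#2: (0,1):-1/XXO/O.X/.OX*, (1,1):-1/X.O/OXX/.OX, (2,0):-1/X.O/O.X/XOX
[XXO/O.X/.OX] O move#3: (1,1):+1/XXO/OOX/.OX*, (2,0):-1/XXO/O.X/OOX
[XXO/OOX/.OX] end (terminal -1, X#4); searched X.O/..X/.OX to 6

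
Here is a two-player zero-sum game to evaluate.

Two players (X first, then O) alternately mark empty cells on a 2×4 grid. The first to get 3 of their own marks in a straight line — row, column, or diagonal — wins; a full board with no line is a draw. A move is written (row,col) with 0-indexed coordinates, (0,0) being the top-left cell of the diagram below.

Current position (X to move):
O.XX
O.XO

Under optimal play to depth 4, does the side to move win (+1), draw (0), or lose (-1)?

value(O.XX/O.XO, X) = +1

ply 1, X at O.XX/O.XO | (0,1)=+1→OXXX/O.XO*; (1,1)=+0→O.XX/OXXO
ply 2: OXXX/O.XO is terminal -1 (O); from O.XX/O.XO depth 4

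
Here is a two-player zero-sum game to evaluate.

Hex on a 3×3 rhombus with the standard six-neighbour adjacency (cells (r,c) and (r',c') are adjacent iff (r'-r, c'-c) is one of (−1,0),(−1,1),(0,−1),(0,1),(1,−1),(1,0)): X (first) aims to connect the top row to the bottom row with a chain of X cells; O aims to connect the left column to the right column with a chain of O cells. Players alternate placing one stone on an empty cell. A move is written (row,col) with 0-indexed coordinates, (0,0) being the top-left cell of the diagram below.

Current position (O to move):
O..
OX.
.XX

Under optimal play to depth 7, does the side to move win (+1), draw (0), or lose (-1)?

ply 1, O at O../OX./.XX | (0,1)=-1→OO./OX./.XX*; (0,2)=-1→O.O/OX./.XX; (1,2)=-1→O../OXO/.XX; (2,0)=-1→O../OX./OXX
ply 2, X at OO./OX./.XX | (0,2)=+1→OOX/OX./.XX*; (1,2)=-1→OO./OXX/.XX; (2,0)=-1→OO./OX./XXX
ply 3: OOX/OX./.XX is terminal -1 (O); from O../OX./.XX depth 7

value(O../OX./.XX, O) = -1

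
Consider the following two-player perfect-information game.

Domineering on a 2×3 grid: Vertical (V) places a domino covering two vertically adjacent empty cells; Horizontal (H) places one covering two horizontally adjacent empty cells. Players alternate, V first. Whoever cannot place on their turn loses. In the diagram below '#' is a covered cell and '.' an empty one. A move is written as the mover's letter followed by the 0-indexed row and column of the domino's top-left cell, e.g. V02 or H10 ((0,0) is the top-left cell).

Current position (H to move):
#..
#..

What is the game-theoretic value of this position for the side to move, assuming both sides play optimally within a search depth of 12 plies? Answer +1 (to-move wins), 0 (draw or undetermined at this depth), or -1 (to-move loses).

p1 H@[#../#..]: H01[###/#..]+1* H11[#../###]+1
p2 V@[###/#..] terminal -1; root [#../#..] d12

value(#../#.., H) = +1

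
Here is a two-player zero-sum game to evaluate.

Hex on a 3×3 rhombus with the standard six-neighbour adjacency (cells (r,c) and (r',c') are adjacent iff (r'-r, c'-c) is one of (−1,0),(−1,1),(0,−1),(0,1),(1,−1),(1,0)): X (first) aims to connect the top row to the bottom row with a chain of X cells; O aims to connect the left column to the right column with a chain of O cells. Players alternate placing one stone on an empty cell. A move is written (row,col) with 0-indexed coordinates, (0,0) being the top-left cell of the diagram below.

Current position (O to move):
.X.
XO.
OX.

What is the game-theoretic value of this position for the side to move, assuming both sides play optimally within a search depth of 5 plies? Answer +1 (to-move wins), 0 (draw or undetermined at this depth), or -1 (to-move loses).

ply 1, O at .X./XO./OX. | (0,0)=+1→OX./XO./OX.*; (0,2)=+1→.XO/XO./OX.; (1,2)=+1→.X./XOO/OX.; (2,2)=+1→.X./XO./OXO
ply 2, X at OX./XO./OX. | (0,2)=-1→OXX/XO./OX.*; (1,2)=-1→OX./XOX/OX.; (2,2)=-1→OX./XO./OXX
ply 3, O at OXX/XO./OX. | (1,2)=+1→OXX/XOO/OX.*; (2,2)=-1→OXX/XO./OXO
ply 4: OXX/XOO/OX. is terminal -1 (X); from .X./XO./OX. depth 5

value(.X./XO./OX., O) = +1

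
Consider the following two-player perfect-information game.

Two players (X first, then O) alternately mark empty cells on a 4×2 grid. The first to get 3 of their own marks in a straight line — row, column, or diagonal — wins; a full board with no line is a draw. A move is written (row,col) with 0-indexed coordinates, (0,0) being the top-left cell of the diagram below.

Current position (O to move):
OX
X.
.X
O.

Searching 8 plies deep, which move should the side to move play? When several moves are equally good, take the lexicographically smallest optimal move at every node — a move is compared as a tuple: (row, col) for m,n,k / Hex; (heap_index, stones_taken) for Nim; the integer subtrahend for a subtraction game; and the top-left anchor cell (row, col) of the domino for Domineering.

ply 1, O at OX/X./.X/O. | (1,1)=+0→OX/XO/.X/O.*; (2,0)=-1→OX/X./OX/O.; (3,1)=-1→OX/X./.X/OO
ply 2, X at OX/XO/.X/O. | (2,0)=+0→OX/XO/XX/O.*; (3,1)=+0→OX/XO/.X/OX
ply 3, O at OX/XO/XX/O. | (3,1)=+0→OX/XO/XX/OO*
ply 4: OX/XO/XX/OO is terminal +0 (X); from OX/X./.X/O. depth 8

O's best at [OX/X./.X/O.]: (1,1)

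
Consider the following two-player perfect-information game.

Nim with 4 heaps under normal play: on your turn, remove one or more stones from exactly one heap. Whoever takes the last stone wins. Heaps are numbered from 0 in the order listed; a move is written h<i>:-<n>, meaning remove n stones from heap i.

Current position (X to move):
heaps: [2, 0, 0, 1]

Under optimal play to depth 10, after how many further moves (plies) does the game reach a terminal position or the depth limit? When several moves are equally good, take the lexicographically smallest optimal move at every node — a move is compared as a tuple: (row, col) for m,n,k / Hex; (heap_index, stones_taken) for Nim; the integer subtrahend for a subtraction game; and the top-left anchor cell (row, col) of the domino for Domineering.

PV length from [(2,0,0,1)]: 3 plies

ply 1, X at (2,0,0,1) | h0:-1=+1→(1,0,0,1)*; h0:-2=-1→(0,0,0,1); h3:-1=-1→(2,0,0,0)
ply 2, O at (1,0,0,1) | h0:-1=-1→(0,0,0,1)*; h3:-1=-1→(1,0,0,0)
ply 3, X at (0,0,0,1) | h3:-1=+1→(0,0,0,0)*
ply 4: (0,0,0,0) is terminal -1 (O); from (2,0,0,1) depth 10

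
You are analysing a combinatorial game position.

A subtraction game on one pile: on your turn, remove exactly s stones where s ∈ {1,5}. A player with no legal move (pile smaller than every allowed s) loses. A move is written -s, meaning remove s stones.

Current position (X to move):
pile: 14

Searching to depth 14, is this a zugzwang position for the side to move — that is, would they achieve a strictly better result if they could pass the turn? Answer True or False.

zugzwang(14, X) = True

[14] X move#1: -1:-1/13*, -5:-1/9
[13] O move#2: -1:+1/12*, -5:+1/8
[12] X move#3: -1:-1/11*, -5:-1/7
[11] O move#4: -1:+1/10*, -5:+1/6
[10] X move#5: -1:-1/9*, -5:-1/5
[9] O move#6: -1:+1/8*, -5:+1/4
[8] X move#7: -1:-1/7*, -5:-1/3
[7] O move#8: -1:+1/6*, -5:+1/2
[6] X move#9: -1:-1/5*, -5:-1/1
[5] O move#10: -1:+1/4*, -5:+1/0
[4] X move#11: -1:-1/3*
[3] O move#12: -1:+1/2*
[2] X move#13: -1:-1/1*
[1] O move#14: -1:+1/0*
[0] end (terminal -1, X#15); searched 14 to 14
pass branch (O moves first from the same position):
  | [14] O move#1: -1:-1/13*, -5:-1/9
  | [13] X move#2: -1:+1/12*, -5:+1/8
  | [12] O move#3: -1:-1/11*, -5:-1/7
  | [11] X move#4: -1:+1/10*, -5:+1/6
  | [10] O move#5: -1:-1/9*, -5:-1/5
  | [9] X move#6: -1:+1/8*, -5:+1/4
  | [8] O move#7: -1:-1/7*, -5:-1/3
  | [7] X move#8: -1:+1/6*, -5:+1/2
  | [6] O move#9: -1:-1/5*, -5:-1/1
  | [5] X move#10: -1:+1/4*, -5:+1/0
  | [4] O move#11: -1:-1/3*
  | [3] X move#12: -1:+1/2*
  | [2] O move#13: -1:-1/1*
  | [1] X move#14: -1:+1/0*
  | [0] end (terminal -1, O#15); searched 14 to 14
X moving scores -1; X passing scores +1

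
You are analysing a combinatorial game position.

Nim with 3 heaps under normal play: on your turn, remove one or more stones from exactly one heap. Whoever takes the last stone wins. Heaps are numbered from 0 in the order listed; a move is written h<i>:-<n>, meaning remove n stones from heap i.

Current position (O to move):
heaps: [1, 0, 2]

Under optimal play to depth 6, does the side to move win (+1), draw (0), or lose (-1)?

ply 1, O at (1,0,2) | h0:-1=-1→(0,0,2); h2:-1=+1→(1,0,1)*; h2:-2=-1→(1,0,0)
ply 2, X at (1,0,1) | h0:-1=-1→(0,0,1)*; h2:-1=-1→(1,0,0)
ply 3, O at (0,0,1) | h2:-1=+1→(0,0,0)*
ply 4: (0,0,0) is terminal -1 (X); from (1,0,2) depth 6

value((1,0,2), O) = +1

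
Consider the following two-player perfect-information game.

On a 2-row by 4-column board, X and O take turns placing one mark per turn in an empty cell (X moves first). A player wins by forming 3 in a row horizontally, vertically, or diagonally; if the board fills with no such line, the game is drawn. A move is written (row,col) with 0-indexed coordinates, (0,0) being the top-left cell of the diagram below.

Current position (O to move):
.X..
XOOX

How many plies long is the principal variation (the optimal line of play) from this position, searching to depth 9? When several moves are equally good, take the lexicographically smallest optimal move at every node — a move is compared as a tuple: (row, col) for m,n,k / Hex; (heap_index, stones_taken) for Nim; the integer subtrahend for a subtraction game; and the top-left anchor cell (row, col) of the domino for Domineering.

p1 O@[.X../XOOX]: (0,0)[OX../XOOX]+0* (0,2)[.XO./XOOX]+0 (0,3)[.X.O/XOOX]+0
p2 X@[OX../XOOX]: (0,2)[OXX./XOOX]+0* (0,3)[OX.X/XOOX]+0
p3 O@[OXX./XOOX]: (0,3)[OXXO/XOOX]+0*
p4 X@[OXXO/XOOX] terminal +0; root [.X../XOOX] d9

PV length from [.X../XOOX]: 3 plies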